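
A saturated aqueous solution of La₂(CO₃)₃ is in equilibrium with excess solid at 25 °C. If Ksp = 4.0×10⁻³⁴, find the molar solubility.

La₂(CO₃)₃(s) ⇌ 2 La³⁺(aq) + 3 CO₃²⁻(aq)
For each mole of La₂(CO₃)₃ that dissolves per liter, [La³⁺] = 2s and [CO₃²⁻] = 3s; let s denote this solubility.
Ksp = [La³⁺]^2[CO₃²⁻]^3 = (2s)^2 · (3s)^3 = 108s^5
108s^5 = 4.0×10⁻³⁴  ⇒  s^5 = 3.7×10⁻³⁶
Taking the 5th root, s = 8.2×10⁻⁸ M.

8.2×10⁻⁸ M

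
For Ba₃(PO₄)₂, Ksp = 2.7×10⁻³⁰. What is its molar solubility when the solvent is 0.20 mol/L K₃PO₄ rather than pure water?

1.4×10⁻¹⁰ M

Ba₃(PO₄)₂(s) ⇌ 3 Ba²⁺(aq) + 2 PO₄³⁻(aq)
Let s be the solubility of Ba₃(PO₄)₂ here. The common ion gives [PO₄³⁻] ≈ 0.20 mol/L, and [Ba²⁺] = 3s.
Ksp = [Ba²⁺]^3[PO₄³⁻]^2 = (3s)^3(0.20)^2
(3s)^3 = 2.7×10⁻³⁰ / (0.20)^2 = 6.8×10⁻²⁹
s = 1.4×10⁻¹⁰ mol/L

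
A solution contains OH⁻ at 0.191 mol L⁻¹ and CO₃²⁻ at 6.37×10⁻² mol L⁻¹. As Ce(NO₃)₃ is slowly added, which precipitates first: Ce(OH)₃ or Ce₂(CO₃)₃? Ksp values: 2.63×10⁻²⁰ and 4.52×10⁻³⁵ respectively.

Ce(OH)₃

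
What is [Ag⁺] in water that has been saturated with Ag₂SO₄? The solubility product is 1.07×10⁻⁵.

Ag₂SO₄(s) ⇌ 2 Ag⁺(aq) + SO₄²⁻(aq)
Call the molar solubility s, so that [Ag⁺] = 2s and [SO₄²⁻] = s.
Ksp = [Ag⁺]^2[SO₄²⁻] = (2s)^2 · s = 4s^3 = 1.07×10⁻⁵
s = 1.39×10⁻² mol L⁻¹
[Ag⁺] = 2s = 2.78×10⁻² mol L⁻¹

2.78×10⁻² M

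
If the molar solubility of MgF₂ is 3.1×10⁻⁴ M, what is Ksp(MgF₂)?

Ksp = 1.2×10⁻¹⁰

MgF₂(s) ⇌ Mg²⁺(aq) + 2 F⁻(aq)
For each mole of MgF₂ that dissolves per liter, [Mg²⁺] = s and [F⁻] = 2s; let s denote this solubility.
Ksp = [Mg²⁺][F⁻]^2 = s · (2s)^2 = 4s^3
Ksp = 4 × (3.1×10⁻⁴)^3 = 1.2×10⁻¹⁰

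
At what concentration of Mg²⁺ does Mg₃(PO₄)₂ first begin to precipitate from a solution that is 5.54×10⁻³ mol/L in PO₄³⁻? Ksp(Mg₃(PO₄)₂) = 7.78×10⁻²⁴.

6.33×10⁻⁷ M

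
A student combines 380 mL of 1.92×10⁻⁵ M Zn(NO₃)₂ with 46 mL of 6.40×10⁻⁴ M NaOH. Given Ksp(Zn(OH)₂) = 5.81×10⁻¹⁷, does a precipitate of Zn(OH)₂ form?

Yes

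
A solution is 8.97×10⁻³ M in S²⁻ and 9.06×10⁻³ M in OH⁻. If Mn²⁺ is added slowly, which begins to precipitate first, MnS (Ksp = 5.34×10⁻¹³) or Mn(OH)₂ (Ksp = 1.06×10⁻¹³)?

MnS

Precipitation of each salt begins when its ion product equals Ksp.
For MnS: [Mn²⁺] = (Ksp/[S²⁻]) = 5.95×10⁻¹¹ M
For Mn(OH)₂: [Mn²⁺] = (Ksp/[OH⁻]^2) = 1.29×10⁻⁹ M
Since MnS needs less Mn²⁺ to reach saturation, it precipitates first.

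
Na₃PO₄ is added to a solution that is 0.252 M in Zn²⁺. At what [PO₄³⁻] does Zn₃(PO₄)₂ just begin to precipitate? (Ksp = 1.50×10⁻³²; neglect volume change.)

Precipitation of each salt begins when its ion product equals Ksp.
Zn₃(PO₄)₂(s) ⇌ 3 Zn²⁺(aq) + 2 PO₄³⁻(aq)
Ksp = [Zn²⁺]^3[PO₄³⁻]^2 = [PO₄³⁻]^2(0.252)^3
[PO₄³⁻]^2 = 1.50×10⁻³² / (0.252)^3 = 9.37×10⁻³¹
[PO₄³⁻] = 9.68×10⁻¹⁶ M

9.68×10⁻¹⁶ M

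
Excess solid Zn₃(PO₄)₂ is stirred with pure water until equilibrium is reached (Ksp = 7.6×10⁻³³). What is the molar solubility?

1.5×10⁻⁷ M

Zn₃(PO₄)₂(s) ⇌ 3 Zn²⁺(aq) + 2 PO₄³⁻(aq)
With molar solubility s: [Zn²⁺] = 3s, [PO₄³⁻] = 2s.
Ksp = [Zn²⁺]^3[PO₄³⁻]^2 = (3s)^3 · (2s)^2 = 108s^5
108s^5 = 7.6×10⁻³³  ⇒  s^5 = 7.0×10⁻³⁵
Taking the 5th root, s = 1.5×10⁻⁷ mol/L.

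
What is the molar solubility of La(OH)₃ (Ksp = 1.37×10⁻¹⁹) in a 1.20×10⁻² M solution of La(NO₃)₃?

La(OH)₃(s) ⇌ La³⁺(aq) + 3 OH⁻(aq)
With La³⁺ already at 1.20×10⁻² M and s small, take [La³⁺] ≈ 1.20×10⁻² M and [OH⁻] = 3s.
Ksp = [La³⁺][OH⁻]^3 = (1.20×10⁻²)(3s)^3
(3s)^3 = 1.37×10⁻¹⁹ / (1.20×10⁻²) = 1.14×10⁻¹⁷
s = 7.51×10⁻⁷ M

7.51×10⁻⁷ M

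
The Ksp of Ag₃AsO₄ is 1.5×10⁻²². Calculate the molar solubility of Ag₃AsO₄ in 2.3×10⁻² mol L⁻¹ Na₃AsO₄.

6.2×10⁻⁸ M

Ag₃AsO₄(s) ⇌ 3 Ag⁺(aq) + AsO₄³⁻(aq)
The solution already contains AsO₄³⁻ at 2.3×10⁻² mol L⁻¹. Let s be the molar solubility of Ag₃AsO₄.
[AsO₄³⁻] ≈ 2.3×10⁻² mol L⁻¹ (common ion dominates); [Ag⁺] = 3s.
Ksp = [Ag⁺]^3[AsO₄³⁻] = (3s)^3(2.3×10⁻²)
(3s)^3 = 1.5×10⁻²² / (2.3×10⁻²) = 6.5×10⁻²¹
s = 6.2×10⁻⁸ mol L⁻¹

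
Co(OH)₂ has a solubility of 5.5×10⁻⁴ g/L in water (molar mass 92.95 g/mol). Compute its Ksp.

Molar solubility s = (5.5×10⁻⁴ g/L) / (92.95 g/mol) = 5.917×10⁻⁶ mol/L
Co(OH)₂(s) ⇌ Co²⁺(aq) + 2 OH⁻(aq)
Call the molar solubility s, so that [Co²⁺] = s and [OH⁻] = 2s.
Ksp = [Co²⁺][OH⁻]^2 = s · (2s)^2 = 4s^3
Ksp = 4 × (5.917×10⁻⁶)^3 = 8.3×10⁻¹⁶

Ksp = 8.3×10⁻¹⁶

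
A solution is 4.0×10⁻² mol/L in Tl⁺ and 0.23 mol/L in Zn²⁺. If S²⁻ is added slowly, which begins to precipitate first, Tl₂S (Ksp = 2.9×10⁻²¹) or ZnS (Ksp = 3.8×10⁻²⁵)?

ZnS

Precipitation of each salt begins when its ion product equals Ksp.
For Tl₂S: [S²⁻] = (Ksp/[Tl⁺]^2) = 1.8×10⁻¹⁸ mol/L
For ZnS: [S²⁻] = (Ksp/[Zn²⁺]) = 1.7×10⁻²⁴ mol/L
The smaller threshold [S²⁻] is reached first, so ZnS precipitates first.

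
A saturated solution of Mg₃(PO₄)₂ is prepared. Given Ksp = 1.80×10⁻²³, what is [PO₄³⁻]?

Mg₃(PO₄)₂(s) ⇌ 3 Mg²⁺(aq) + 2 PO₄³⁻(aq)
If s mol/L of Mg₃(PO₄)₂ dissolves, [Mg²⁺] = 3s and [PO₄³⁻] = 2s.
Ksp = [Mg²⁺]^3[PO₄³⁻]^2 = (3s)^3 · (2s)^2 = 108s^5 = 1.80×10⁻²³
s = 1.11×10⁻⁵ M
[PO₄³⁻] = 2s = 2.22×10⁻⁵ M

2.22×10⁻⁵ M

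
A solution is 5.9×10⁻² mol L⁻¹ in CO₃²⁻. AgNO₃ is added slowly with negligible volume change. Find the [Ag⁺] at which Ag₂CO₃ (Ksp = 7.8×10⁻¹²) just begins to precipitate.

Each salt precipitates once Q = Ksp for that salt.
Ag₂CO₃(s) ⇌ 2 Ag⁺(aq) + CO₃²⁻(aq)
Ksp = [Ag⁺]^2[CO₃²⁻] = [Ag⁺]^2(5.9×10⁻²)
[Ag⁺]^2 = 7.8×10⁻¹² / (5.9×10⁻²) = 1.3×10⁻¹⁰
[Ag⁺] = 1.1×10⁻⁵ mol L⁻¹

1.1×10⁻⁵ M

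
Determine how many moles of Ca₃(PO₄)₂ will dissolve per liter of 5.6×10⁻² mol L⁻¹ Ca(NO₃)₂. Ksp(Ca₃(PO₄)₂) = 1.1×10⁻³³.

Ca₃(PO₄)₂(s) ⇌ 3 Ca²⁺(aq) + 2 PO₄³⁻(aq)
The solution already contains Ca²⁺ at 5.6×10⁻² mol L⁻¹. Let s be the molar solubility of Ca₃(PO₄)₂.
[Ca²⁺] ≈ 5.6×10⁻² mol L⁻¹ (common ion dominates); [PO₄³⁻] = 2s.
Ksp = [Ca²⁺]^3[PO₄³⁻]^2 = (5.6×10⁻²)^3(2s)^2
(2s)^2 = 1.1×10⁻³³ / (5.6×10⁻²)^3 = 6.3×10⁻³⁰
s = 1.3×10⁻¹⁵ mol L⁻¹

1.3×10⁻¹⁵ M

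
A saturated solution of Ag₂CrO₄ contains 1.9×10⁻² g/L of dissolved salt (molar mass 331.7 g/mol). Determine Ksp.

Convert to molarity: s = 1.9×10⁻² / 331.7 = 5.728×10⁻⁵ mol/L
Ag₂CrO₄(s) ⇌ 2 Ag⁺(aq) + CrO₄²⁻(aq)
If s mol/L of Ag₂CrO₄ dissolves, [Ag⁺] = 2s and [CrO₄²⁻] = s.
Ksp = [Ag⁺]^2[CrO₄²⁻] = (2s)^2 · s = 4s^3
Ksp = 4 × (5.728×10⁻⁵)^3 = 7.5×10⁻¹³

Ksp = 7.5×10⁻¹³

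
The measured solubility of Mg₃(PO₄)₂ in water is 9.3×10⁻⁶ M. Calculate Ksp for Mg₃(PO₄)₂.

Mg₃(PO₄)₂(s) ⇌ 3 Mg²⁺(aq) + 2 PO₄³⁻(aq)
For each mole of Mg₃(PO₄)₂ that dissolves per liter, [Mg²⁺] = 3s and [PO₄³⁻] = 2s; let s denote this solubility.
Ksp = [Mg²⁺]^3[PO₄³⁻]^2 = (3s)^3 · (2s)^2 = 108s^5
Ksp = 108 × (9.3×10⁻⁶)^5 = 7.5×10⁻²⁴

Ksp = 7.5×10⁻²⁴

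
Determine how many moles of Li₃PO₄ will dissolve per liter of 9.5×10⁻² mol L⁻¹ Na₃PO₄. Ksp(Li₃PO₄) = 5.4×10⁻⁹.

Li₃PO₄(s) ⇌ 3 Li⁺(aq) + PO₄³⁻(aq)
Let s be the solubility of Li₃PO₄ here. The common ion gives [PO₄³⁻] ≈ 9.5×10⁻² mol L⁻¹, and [Li⁺] = 3s.
Ksp = [Li⁺]^3[PO₄³⁻] = (3s)^3(9.5×10⁻²)
(3s)^3 = 5.4×10⁻⁹ / (9.5×10⁻²) = 5.7×10⁻⁸
s = 1.3×10⁻³ mol L⁻¹

1.3×10⁻³ M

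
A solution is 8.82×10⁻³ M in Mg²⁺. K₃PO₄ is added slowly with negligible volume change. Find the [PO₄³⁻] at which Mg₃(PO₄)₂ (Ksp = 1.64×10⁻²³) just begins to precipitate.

4.89×10⁻⁹ M

Each salt precipitates once Q = Ksp for that salt.
Mg₃(PO₄)₂(s) ⇌ 3 Mg²⁺(aq) + 2 PO₄³⁻(aq)
Ksp = [Mg²⁺]^3[PO₄³⁻]^2 = [PO₄³⁻]^2(8.82×10⁻³)^3
[PO₄³⁻]^2 = 1.64×10⁻²³ / (8.82×10⁻³)^3 = 2.39×10⁻¹⁷
[PO₄³⁻] = 4.89×10⁻⁹ M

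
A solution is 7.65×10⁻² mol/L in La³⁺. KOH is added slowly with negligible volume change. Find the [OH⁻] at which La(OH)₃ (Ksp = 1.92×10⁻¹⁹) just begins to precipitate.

1.36×10⁻⁶ M

Each salt precipitates once Q = Ksp for that salt.
La(OH)₃(s) ⇌ La³⁺(aq) + 3 OH⁻(aq)
Ksp = [La³⁺][OH⁻]^3 = [OH⁻]^3(7.65×10⁻²)
[OH⁻]^3 = 1.92×10⁻¹⁹ / (7.65×10⁻²) = 2.51×10⁻¹⁸
[OH⁻] = 1.36×10⁻⁶ mol/L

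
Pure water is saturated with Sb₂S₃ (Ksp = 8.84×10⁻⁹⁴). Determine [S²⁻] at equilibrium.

Sb₂S₃(s) ⇌ 2 Sb³⁺(aq) + 3 S²⁻(aq)
For each mole of Sb₂S₃ that dissolves per liter, [Sb³⁺] = 2s and [S²⁻] = 3s; let s denote this solubility.
Ksp = [Sb³⁺]^2[S²⁻]^3 = (2s)^2 · (3s)^3 = 108s^5 = 8.84×10⁻⁹⁴
s = 9.61×10⁻²⁰ mol/L
[S²⁻] = 3s = 2.88×10⁻¹⁹ mol/L

2.88×10⁻¹⁹ M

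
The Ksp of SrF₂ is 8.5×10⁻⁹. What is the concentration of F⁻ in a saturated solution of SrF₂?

2.6×10⁻³ M

SrF₂(s) ⇌ Sr²⁺(aq) + 2 F⁻(aq)
With molar solubility s: [Sr²⁺] = s, [F⁻] = 2s.
Ksp = [Sr²⁺][F⁻]^2 = s · (2s)^2 = 4s^3 = 8.5×10⁻⁹
s = 1.3×10⁻³ mol/L
[F⁻] = 2s = 2.6×10⁻³ mol/L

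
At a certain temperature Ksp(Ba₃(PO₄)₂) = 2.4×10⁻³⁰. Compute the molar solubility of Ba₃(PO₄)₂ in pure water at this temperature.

Ba₃(PO₄)₂(s) ⇌ 3 Ba²⁺(aq) + 2 PO₄³⁻(aq)
Let s be the molar solubility. Then [Ba²⁺] = 3s and [PO₄³⁻] = 2s.
Ksp = [Ba²⁺]^3[PO₄³⁻]^2 = (3s)^3 · (2s)^2 = 108s^5
108s^5 = 2.4×10⁻³⁰  ⇒  s^5 = 2.2×10⁻³²
Taking the 5th root, s = 4.7×10⁻⁷ mol/L.

4.7×10⁻⁷ M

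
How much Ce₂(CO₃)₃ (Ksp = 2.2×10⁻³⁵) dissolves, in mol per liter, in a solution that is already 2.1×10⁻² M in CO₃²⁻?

Ce₂(CO₃)₃(s) ⇌ 2 Ce³⁺(aq) + 3 CO₃²⁻(aq)
With CO₃²⁻ already at 2.1×10⁻² M and s small, take [CO₃²⁻] ≈ 2.1×10⁻² M and [Ce³⁺] = 2s.
Ksp = [Ce³⁺]^2[CO₃²⁻]^3 = (2s)^2(2.1×10⁻²)^3
(2s)^2 = 2.2×10⁻³⁵ / (2.1×10⁻²)^3 = 2.4×10⁻³⁰
s = 7.7×10⁻¹⁶ M

7.7×10⁻¹⁶ M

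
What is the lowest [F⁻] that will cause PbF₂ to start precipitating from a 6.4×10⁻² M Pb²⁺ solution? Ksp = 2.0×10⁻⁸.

5.6×10⁻⁴ M

A salt starts to precipitate once the ion product Q reaches its Ksp.
PbF₂(s) ⇌ Pb²⁺(aq) + 2 F⁻(aq)
Ksp = [Pb²⁺][F⁻]^2 = [F⁻]^2(6.4×10⁻²)
[F⁻]^2 = 2.0×10⁻⁸ / (6.4×10⁻²) = 3.1×10⁻⁷
[F⁻] = 5.6×10⁻⁴ M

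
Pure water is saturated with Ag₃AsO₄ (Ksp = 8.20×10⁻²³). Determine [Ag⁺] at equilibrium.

3.96×10⁻⁶ M

Ag₃AsO₄(s) ⇌ 3 Ag⁺(aq) + AsO₄³⁻(aq)
With molar solubility s: [Ag⁺] = 3s, [AsO₄³⁻] = s.
Ksp = [Ag⁺]^3[AsO₄³⁻] = (3s)^3 · s = 27s^4 = 8.20×10⁻²³
s = 1.32×10⁻⁶ mol L⁻¹
[Ag⁺] = 3s = 3.96×10⁻⁶ mol L⁻¹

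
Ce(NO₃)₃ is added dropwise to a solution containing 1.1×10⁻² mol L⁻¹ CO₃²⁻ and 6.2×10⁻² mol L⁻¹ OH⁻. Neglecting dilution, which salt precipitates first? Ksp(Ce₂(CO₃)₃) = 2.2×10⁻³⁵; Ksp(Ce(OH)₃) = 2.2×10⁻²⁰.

Ce(OH)₃

A salt starts to precipitate once the ion product Q reaches its Ksp.
For Ce₂(CO₃)₃: [Ce³⁺] = (Ksp/[CO₃²⁻]^3)^(1/2) = 4.1×10⁻¹⁵ mol L⁻¹
For Ce(OH)₃: [Ce³⁺] = (Ksp/[OH⁻]^3) = 9.2×10⁻¹⁷ mol L⁻¹
The smaller threshold [Ce³⁺] is reached first, so Ce(OH)₃ precipitates first.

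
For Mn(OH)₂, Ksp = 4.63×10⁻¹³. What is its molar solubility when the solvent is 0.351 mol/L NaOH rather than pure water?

Mn(OH)₂(s) ⇌ Mn²⁺(aq) + 2 OH⁻(aq)
OH⁻ is already present at 0.351 mol/L. If s mol/L of Mn(OH)₂ dissolves, [Mn²⁺] = s while [OH⁻] ≈ 0.351 mol/L.
Ksp = [Mn²⁺][OH⁻]^2 = s(0.351)^2
s = 4.63×10⁻¹³ / (0.351)^2 = 3.76×10⁻¹²
s = 3.76×10⁻¹² mol/L

3.76×10⁻¹² M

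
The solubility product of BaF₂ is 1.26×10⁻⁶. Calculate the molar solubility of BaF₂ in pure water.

BaF₂(s) ⇌ Ba²⁺(aq) + 2 F⁻(aq)
For each mole of BaF₂ that dissolves per liter, [Ba²⁺] = s and [F⁻] = 2s; let s denote this solubility.
Ksp = [Ba²⁺][F⁻]^2 = s · (2s)^2 = 4s^3
4s^3 = 1.26×10⁻⁶  ⇒  s^3 = 3.15×10⁻⁷
Taking the 3rd root, s = 6.80×10⁻³ mol/L.

6.80×10⁻³ M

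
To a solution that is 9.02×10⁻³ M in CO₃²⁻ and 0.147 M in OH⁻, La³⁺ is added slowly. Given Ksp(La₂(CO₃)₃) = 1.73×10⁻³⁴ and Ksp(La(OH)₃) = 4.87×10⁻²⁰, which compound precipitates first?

Precipitation of each salt begins when its ion product equals Ksp.
For La₂(CO₃)₃: [La³⁺] = (Ksp/[CO₃²⁻]^3)^(1/2) = 1.54×10⁻¹⁴ M
For La(OH)₃: [La³⁺] = (Ksp/[OH⁻]^3) = 1.53×10⁻¹⁷ M
Since La(OH)₃ needs less La³⁺ to reach saturation, it precipitates first.

La(OH)₃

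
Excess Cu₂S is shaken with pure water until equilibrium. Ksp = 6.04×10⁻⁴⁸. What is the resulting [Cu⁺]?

Cu₂S(s) ⇌ 2 Cu⁺(aq) + S²⁻(aq)
If s mol/L of Cu₂S dissolves, [Cu⁺] = 2s and [S²⁻] = s.
Ksp = [Cu⁺]^2[S²⁻] = (2s)^2 · s = 4s^3 = 6.04×10⁻⁴⁸
s = 1.15×10⁻¹⁶ mol/L
[Cu⁺] = 2s = 2.29×10⁻¹⁶ mol/L

2.29×10⁻¹⁶ M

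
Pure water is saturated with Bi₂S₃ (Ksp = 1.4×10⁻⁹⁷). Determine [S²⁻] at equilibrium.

5.0×10⁻²⁰ M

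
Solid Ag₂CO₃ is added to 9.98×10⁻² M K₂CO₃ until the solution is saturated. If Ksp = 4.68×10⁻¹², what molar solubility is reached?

3.42×10⁻⁶ M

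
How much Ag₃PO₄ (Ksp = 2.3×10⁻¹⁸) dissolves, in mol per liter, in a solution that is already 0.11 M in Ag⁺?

1.7×10⁻¹⁵ M

Ag₃PO₄(s) ⇌ 3 Ag⁺(aq) + PO₄³⁻(aq)
The solution already contains Ag⁺ at 0.11 M. Let s be the molar solubility of Ag₃PO₄.
[Ag⁺] ≈ 0.11 M (common ion dominates); [PO₄³⁻] = s.
Ksp = [Ag⁺]^3[PO₄³⁻] = (0.11)^3s
s = 2.3×10⁻¹⁸ / (0.11)^3 = 1.7×10⁻¹⁵
s = 1.7×10⁻¹⁵ M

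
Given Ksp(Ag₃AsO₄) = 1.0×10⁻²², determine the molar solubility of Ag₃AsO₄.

1.4×10⁻⁶ M

Ag₃AsO₄(s) ⇌ 3 Ag⁺(aq) + AsO₄³⁻(aq)
For each mole of Ag₃AsO₄ that dissolves per liter, [Ag⁺] = 3s and [AsO₄³⁻] = s; let s denote this solubility.
Ksp = [Ag⁺]^3[AsO₄³⁻] = (3s)^3 · s = 27s^4
27s^4 = 1.0×10⁻²²  ⇒  s^4 = 3.7×10⁻²⁴
s = (3.7×10⁻²⁴)^(1/4) = 1.4×10⁻⁶ mol/L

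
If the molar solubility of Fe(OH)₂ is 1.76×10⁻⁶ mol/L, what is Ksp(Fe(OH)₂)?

Fe(OH)₂(s) ⇌ Fe²⁺(aq) + 2 OH⁻(aq)
For each mole of Fe(OH)₂ that dissolves per liter, [Fe²⁺] = s and [OH⁻] = 2s; let s denote this solubility.
Ksp = [Fe²⁺][OH⁻]^2 = s · (2s)^2 = 4s^3
Ksp = 4 × (1.76×10⁻⁶)^3 = 2.18×10⁻¹⁷

Ksp = 2.18×10⁻¹⁷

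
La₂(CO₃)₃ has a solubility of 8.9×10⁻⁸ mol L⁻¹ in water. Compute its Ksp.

La₂(CO₃)₃(s) ⇌ 2 La³⁺(aq) + 3 CO₃²⁻(aq)
Call the molar solubility s, so that [La³⁺] = 2s and [CO₃²⁻] = 3s.
Ksp = [La³⁺]^2[CO₃²⁻]^3 = (2s)^2 · (3s)^3 = 108s^5
Ksp = 108 × (8.9×10⁻⁸)^5 = 6.0×10⁻³⁴

Ksp = 6.0×10⁻³⁴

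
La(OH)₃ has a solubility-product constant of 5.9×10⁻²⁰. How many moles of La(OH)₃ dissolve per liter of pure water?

6.8×10⁻⁶ M

La(OH)₃(s) ⇌ La³⁺(aq) + 3 OH⁻(aq)
Call the molar solubility s, so that [La³⁺] = s and [OH⁻] = 3s.
Ksp = [La³⁺][OH⁻]^3 = s · (3s)^3 = 27s^4
27s^4 = 5.9×10⁻²⁰  ⇒  s^4 = 2.2×10⁻²¹
s = (2.2×10⁻²¹)^(1/4) = 6.8×10⁻⁶ M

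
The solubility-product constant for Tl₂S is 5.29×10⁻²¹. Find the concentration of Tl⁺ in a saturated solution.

Tl₂S(s) ⇌ 2 Tl⁺(aq) + S²⁻(aq)
If s mol/L of Tl₂S dissolves, [Tl⁺] = 2s and [S²⁻] = s.
Ksp = [Tl⁺]^2[S²⁻] = (2s)^2 · s = 4s^3 = 5.29×10⁻²¹
s = 1.10×10⁻⁷ mol L⁻¹
[Tl⁺] = 2s = 2.20×10⁻⁷ mol L⁻¹

2.20×10⁻⁷ M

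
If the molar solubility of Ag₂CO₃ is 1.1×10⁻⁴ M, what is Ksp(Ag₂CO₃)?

Ag₂CO₃(s) ⇌ 2 Ag⁺(aq) + CO₃²⁻(aq)
If s mol/L of Ag₂CO₃ dissolves, [Ag⁺] = 2s and [CO₃²⁻] = s.
Ksp = [Ag⁺]^2[CO₃²⁻] = (2s)^2 · s = 4s^3
Ksp = 4 × (1.1×10⁻⁴)^3 = 5.3×10⁻¹²

Ksp = 5.3×10⁻¹²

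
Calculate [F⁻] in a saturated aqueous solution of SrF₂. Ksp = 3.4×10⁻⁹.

1.9×10⁻³ M

SrF₂(s) ⇌ Sr²⁺(aq) + 2 F⁻(aq)
Call the molar solubility s, so that [Sr²⁺] = s and [F⁻] = 2s.
Ksp = [Sr²⁺][F⁻]^2 = s · (2s)^2 = 4s^3 = 3.4×10⁻⁹
s = 9.5×10⁻⁴ M
[F⁻] = 2s = 1.9×10⁻³ M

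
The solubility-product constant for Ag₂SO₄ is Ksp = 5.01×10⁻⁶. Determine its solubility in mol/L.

Ag₂SO₄(s) ⇌ 2 Ag⁺(aq) + SO₄²⁻(aq)
Call the molar solubility s, so that [Ag⁺] = 2s and [SO₄²⁻] = s.
Ksp = [Ag⁺]^2[SO₄²⁻] = (2s)^2 · s = 4s^3
4s^3 = 5.01×10⁻⁶  ⇒  s^3 = 1.25×10⁻⁶
s = 1.08×10⁻² mol/L

1.08×10⁻² M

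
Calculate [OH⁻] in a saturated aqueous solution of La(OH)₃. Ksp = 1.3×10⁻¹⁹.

La(OH)₃(s) ⇌ La³⁺(aq) + 3 OH⁻(aq)
With molar solubility s: [La³⁺] = s, [OH⁻] = 3s.
Ksp = [La³⁺][OH⁻]^3 = s · (3s)^3 = 27s^4 = 1.3×10⁻¹⁹
s = 8.3×10⁻⁶ M
[OH⁻] = 3s = 2.5×10⁻⁵ M

2.5×10⁻⁵ M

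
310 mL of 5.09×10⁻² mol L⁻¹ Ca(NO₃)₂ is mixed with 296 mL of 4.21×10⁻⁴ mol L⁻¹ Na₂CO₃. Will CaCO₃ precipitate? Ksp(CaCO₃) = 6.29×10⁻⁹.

After mixing, V = 310 mL + 296 mL = 606 mL.
[Ca²⁺] = (5.09×10⁻²)(310)/606 = 2.60×10⁻² mol L⁻¹
[CO₃²⁻] = (4.21×10⁻⁴)(296)/606 = 2.06×10⁻⁴ mol L⁻¹
Q = [Ca²⁺][CO₃²⁻] = 5.35×10⁻⁶
Since Q (5.35×10⁻⁶) exceeds Ksp (6.29×10⁻⁹), CaCO₃ will precipitate.

Yes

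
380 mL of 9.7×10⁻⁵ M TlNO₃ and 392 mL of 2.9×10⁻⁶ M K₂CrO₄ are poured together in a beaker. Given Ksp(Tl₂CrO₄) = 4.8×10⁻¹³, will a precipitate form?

No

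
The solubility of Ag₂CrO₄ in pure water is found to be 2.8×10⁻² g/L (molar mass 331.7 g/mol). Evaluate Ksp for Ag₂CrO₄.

Convert to molarity: s = 2.8×10⁻² / 331.7 = 8.441×10⁻⁵ mol/L
Ag₂CrO₄(s) ⇌ 2 Ag⁺(aq) + CrO₄²⁻(aq)
For each mole of Ag₂CrO₄ that dissolves per liter, [Ag⁺] = 2s and [CrO₄²⁻] = s; let s denote this solubility.
Ksp = [Ag⁺]^2[CrO₄²⁻] = (2s)^2 · s = 4s^3
Ksp = 4 × (8.441×10⁻⁵)^3 = 2.4×10⁻¹²

Ksp = 2.4×10⁻¹²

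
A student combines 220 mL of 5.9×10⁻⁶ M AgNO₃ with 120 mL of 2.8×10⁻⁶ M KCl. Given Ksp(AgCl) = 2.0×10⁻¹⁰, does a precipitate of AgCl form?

No

The combined volume is 340 mL.
[Ag⁺] = (5.9×10⁻⁶)(220)/340 = 3.8×10⁻⁶ M
[Cl⁻] = (2.8×10⁻⁶)(120)/340 = 9.9×10⁻⁷ M
Q = [Ag⁺][Cl⁻] = 3.8×10⁻¹²
Q = 3.8×10⁻¹² < Ksp = 2.0×10⁻¹⁰, so the solution is unsaturated and no precipitate forms.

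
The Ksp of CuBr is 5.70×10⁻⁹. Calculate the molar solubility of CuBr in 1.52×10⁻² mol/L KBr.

3.75×10⁻⁷ M

CuBr(s) ⇌ Cu⁺(aq) + Br⁻(aq)
Br⁻ is already present at 1.52×10⁻² mol/L. If s mol/L of CuBr dissolves, [Cu⁺] = s while [Br⁻] ≈ 1.52×10⁻² mol/L.
Ksp = [Cu⁺][Br⁻] = s(1.52×10⁻²)
s = 5.70×10⁻⁹ / (1.52×10⁻²) = 3.75×10⁻⁷
s = 3.75×10⁻⁷ mol/L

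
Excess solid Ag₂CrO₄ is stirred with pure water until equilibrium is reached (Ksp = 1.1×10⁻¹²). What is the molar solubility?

6.5×10⁻⁵ M

Ag₂CrO₄(s) ⇌ 2 Ag⁺(aq) + CrO₄²⁻(aq)
Call the molar solubility s, so that [Ag⁺] = 2s and [CrO₄²⁻] = s.
Ksp = [Ag⁺]^2[CrO₄²⁻] = (2s)^2 · s = 4s^3
4s^3 = 1.1×10⁻¹²  ⇒  s^3 = 2.8×10⁻¹³
s = (2.8×10⁻¹³)^(1/3) = 6.5×10⁻⁵ mol L⁻¹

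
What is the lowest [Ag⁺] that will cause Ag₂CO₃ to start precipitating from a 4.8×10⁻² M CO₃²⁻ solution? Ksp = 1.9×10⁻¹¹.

Precipitation begins when Q = Ksp.
Ag₂CO₃(s) ⇌ 2 Ag⁺(aq) + CO₃²⁻(aq)
Ksp = [Ag⁺]^2[CO₃²⁻] = [Ag⁺]^2(4.8×10⁻²)
[Ag⁺]^2 = 1.9×10⁻¹¹ / (4.8×10⁻²) = 4.0×10⁻¹⁰
[Ag⁺] = 2.0×10⁻⁵ M

2.0×10⁻⁵ M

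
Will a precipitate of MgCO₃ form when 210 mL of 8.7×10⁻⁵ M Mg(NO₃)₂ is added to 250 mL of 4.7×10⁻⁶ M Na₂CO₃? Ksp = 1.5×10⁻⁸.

No

After mixing, V = 210 mL + 250 mL = 460 mL.
[Mg²⁺] = (8.7×10⁻⁵)(210)/460 = 4.0×10⁻⁵ M
[CO₃²⁻] = (4.7×10⁻⁶)(250)/460 = 2.6×10⁻⁶ M
Q = [Mg²⁺][CO₃²⁻] = 1.0×10⁻¹⁰
Q = 1.0×10⁻¹⁰ < Ksp = 1.5×10⁻⁸, so the solution is unsaturated and no precipitate forms.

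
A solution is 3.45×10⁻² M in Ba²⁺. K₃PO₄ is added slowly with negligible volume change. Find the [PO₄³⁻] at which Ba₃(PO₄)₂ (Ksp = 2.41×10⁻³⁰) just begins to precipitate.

2.42×10⁻¹³ M

A salt starts to precipitate once the ion product Q reaches its Ksp.
Ba₃(PO₄)₂(s) ⇌ 3 Ba²⁺(aq) + 2 PO₄³⁻(aq)
Ksp = [Ba²⁺]^3[PO₄³⁻]^2 = [PO₄³⁻]^2(3.45×10⁻²)^3
[PO₄³⁻]^2 = 2.41×10⁻³⁰ / (3.45×10⁻²)^3 = 5.87×10⁻²⁶
[PO₄³⁻] = 2.42×10⁻¹³ M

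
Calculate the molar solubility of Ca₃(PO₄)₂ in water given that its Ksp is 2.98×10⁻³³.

Ca₃(PO₄)₂(s) ⇌ 3 Ca²⁺(aq) + 2 PO₄³⁻(aq)
Let s be the molar solubility. Then [Ca²⁺] = 3s and [PO₄³⁻] = 2s.
Ksp = [Ca²⁺]^3[PO₄³⁻]^2 = (3s)^3 · (2s)^2 = 108s^5
108s^5 = 2.98×10⁻³³  ⇒  s^5 = 2.76×10⁻³⁵
s = (2.76×10⁻³⁵)^(1/5) = 1.23×10⁻⁷ mol L⁻¹

1.23×10⁻⁷ M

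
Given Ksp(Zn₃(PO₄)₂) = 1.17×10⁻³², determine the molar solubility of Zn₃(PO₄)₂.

Zn₃(PO₄)₂(s) ⇌ 3 Zn²⁺(aq) + 2 PO₄³⁻(aq)
For each mole of Zn₃(PO₄)₂ that dissolves per liter, [Zn²⁺] = 3s and [PO₄³⁻] = 2s; let s denote this solubility.
Ksp = [Zn²⁺]^3[PO₄³⁻]^2 = (3s)^3 · (2s)^2 = 108s^5
108s^5 = 1.17×10⁻³²  ⇒  s^5 = 1.08×10⁻³⁴
s = (1.08×10⁻³⁴)^(1/5) = 1.61×10⁻⁷ mol/L

1.61×10⁻⁷ M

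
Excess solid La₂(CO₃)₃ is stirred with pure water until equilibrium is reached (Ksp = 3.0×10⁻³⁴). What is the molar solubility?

La₂(CO₃)₃(s) ⇌ 2 La³⁺(aq) + 3 CO₃²⁻(aq)
Let s be the molar solubility. Then [La³⁺] = 2s and [CO₃²⁻] = 3s.
Ksp = [La³⁺]^2[CO₃²⁻]^3 = (2s)^2 · (3s)^3 = 108s^5
108s^5 = 3.0×10⁻³⁴  ⇒  s^5 = 2.8×10⁻³⁶
Taking the 5th root, s = 7.7×10⁻⁸ mol L⁻¹.

7.7×10⁻⁸ M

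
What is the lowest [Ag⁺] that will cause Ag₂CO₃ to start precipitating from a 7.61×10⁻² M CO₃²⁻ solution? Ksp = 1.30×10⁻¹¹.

1.31×10⁻⁵ M

Precipitation begins when Q = Ksp.
Ag₂CO₃(s) ⇌ 2 Ag⁺(aq) + CO₃²⁻(aq)
Ksp = [Ag⁺]^2[CO₃²⁻] = [Ag⁺]^2(7.61×10⁻²)
[Ag⁺]^2 = 1.30×10⁻¹¹ / (7.61×10⁻²) = 1.71×10⁻¹⁰
[Ag⁺] = 1.31×10⁻⁵ M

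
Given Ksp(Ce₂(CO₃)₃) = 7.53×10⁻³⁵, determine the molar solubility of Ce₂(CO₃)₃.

Ce₂(CO₃)₃(s) ⇌ 2 Ce³⁺(aq) + 3 CO₃²⁻(aq)
Let s be the molar solubility. Then [Ce³⁺] = 2s and [CO₃²⁻] = 3s.
Ksp = [Ce³⁺]^2[CO₃²⁻]^3 = (2s)^2 · (3s)^3 = 108s^5
108s^5 = 7.53×10⁻³⁵  ⇒  s^5 = 6.97×10⁻³⁷
s = (6.97×10⁻³⁷)^(1/5) = 5.87×10⁻⁸ mol/L

5.87×10⁻⁸ M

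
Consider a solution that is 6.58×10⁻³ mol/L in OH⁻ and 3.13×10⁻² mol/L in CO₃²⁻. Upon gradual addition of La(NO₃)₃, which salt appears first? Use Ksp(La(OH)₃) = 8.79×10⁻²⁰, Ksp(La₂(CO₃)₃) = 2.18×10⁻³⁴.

The threshold for precipitation is Q = Ksp.
For La(OH)₃: [La³⁺] = (Ksp/[OH⁻]^3) = 3.09×10⁻¹³ mol/L
For La₂(CO₃)₃: [La³⁺] = (Ksp/[CO₃²⁻]^3)^(1/2) = 2.67×10⁻¹⁵ mol/L
The smaller threshold [La³⁺] is reached first, so La₂(CO₃)₃ precipitates first.

La₂(CO₃)₃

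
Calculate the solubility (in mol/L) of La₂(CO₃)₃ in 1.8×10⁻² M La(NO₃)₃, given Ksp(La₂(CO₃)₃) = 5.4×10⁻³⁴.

La₂(CO₃)₃(s) ⇌ 2 La³⁺(aq) + 3 CO₃²⁻(aq)
La³⁺ is already present at 1.8×10⁻² M. If s mol/L of La₂(CO₃)₃ dissolves, [CO₃²⁻] = 3s while [La³⁺] ≈ 1.8×10⁻² M.
Ksp = [La³⁺]^2[CO₃²⁻]^3 = (1.8×10⁻²)^2(3s)^3
(3s)^3 = 5.4×10⁻³⁴ / (1.8×10⁻²)^2 = 1.7×10⁻³⁰
s = 4.0×10⁻¹¹ M

4.0×10⁻¹¹ M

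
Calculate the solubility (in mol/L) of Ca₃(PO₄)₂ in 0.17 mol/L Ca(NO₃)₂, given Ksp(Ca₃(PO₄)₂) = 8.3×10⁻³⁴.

2.1×10⁻¹⁶ M

Ca₃(PO₄)₂(s) ⇌ 3 Ca²⁺(aq) + 2 PO₄³⁻(aq)
Let s be the solubility of Ca₃(PO₄)₂ here. The common ion gives [Ca²⁺] ≈ 0.17 mol/L, and [PO₄³⁻] = 2s.
Ksp = [Ca²⁺]^3[PO₄³⁻]^2 = (0.17)^3(2s)^2
(2s)^2 = 8.3×10⁻³⁴ / (0.17)^3 = 1.7×10⁻³¹
s = 2.1×10⁻¹⁶ mol/L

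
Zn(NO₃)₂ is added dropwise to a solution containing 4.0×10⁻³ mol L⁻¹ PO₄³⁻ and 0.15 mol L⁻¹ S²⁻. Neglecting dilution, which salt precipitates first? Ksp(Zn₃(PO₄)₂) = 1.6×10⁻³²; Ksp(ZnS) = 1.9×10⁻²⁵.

A salt starts to precipitate once the ion product Q reaches its Ksp.
For Zn₃(PO₄)₂: [Zn²⁺] = (Ksp/[PO₄³⁻]^2)^(1/3) = 1.0×10⁻⁹ mol L⁻¹
For ZnS: [Zn²⁺] = (Ksp/[S²⁻]) = 1.3×10⁻²⁴ mol L⁻¹
Since ZnS needs less Zn²⁺ to reach saturation, it precipitates first.

ZnS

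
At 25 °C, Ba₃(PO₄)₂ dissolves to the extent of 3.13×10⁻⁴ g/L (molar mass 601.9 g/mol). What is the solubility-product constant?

Molar solubility s = (3.13×10⁻⁴ g/L) / (601.9 g/mol) = 5.2002×10⁻⁷ mol/L
Ba₃(PO₄)₂(s) ⇌ 3 Ba²⁺(aq) + 2 PO₄³⁻(aq)
Let s be the molar solubility. Then [Ba²⁺] = 3s and [PO₄³⁻] = 2s.
Ksp = [Ba²⁺]^3[PO₄³⁻]^2 = (3s)^3 · (2s)^2 = 108s^5
Ksp = 108 × (5.2002×10⁻⁷)^5 = 4.11×10⁻³⁰

Ksp = 4.11×10⁻³⁰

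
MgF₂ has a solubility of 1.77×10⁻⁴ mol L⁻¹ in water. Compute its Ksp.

Ksp = 2.22×10⁻¹¹

MgF₂(s) ⇌ Mg²⁺(aq) + 2 F⁻(aq)
If s mol/L of MgF₂ dissolves, [Mg²⁺] = s and [F⁻] = 2s.
Ksp = [Mg²⁺][F⁻]^2 = s · (2s)^2 = 4s^3
Ksp = 4 × (1.77×10⁻⁴)^3 = 2.22×10⁻¹¹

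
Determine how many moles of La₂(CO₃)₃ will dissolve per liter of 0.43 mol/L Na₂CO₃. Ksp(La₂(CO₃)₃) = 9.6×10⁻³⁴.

La₂(CO₃)₃(s) ⇌ 2 La³⁺(aq) + 3 CO₃²⁻(aq)
CO₃²⁻ is already present at 0.43 mol/L. If s mol/L of La₂(CO₃)₃ dissolves, [La³⁺] = 2s while [CO₃²⁻] ≈ 0.43 mol/L.
Ksp = [La³⁺]^2[CO₃²⁻]^3 = (2s)^2(0.43)^3
(2s)^2 = 9.6×10⁻³⁴ / (0.43)^3 = 1.2×10⁻³²
s = 5.5×10⁻¹⁷ mol/L

5.5×10⁻¹⁷ M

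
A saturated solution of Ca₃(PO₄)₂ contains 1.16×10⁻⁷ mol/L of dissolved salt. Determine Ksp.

Ca₃(PO₄)₂(s) ⇌ 3 Ca²⁺(aq) + 2 PO₄³⁻(aq)
With molar solubility s: [Ca²⁺] = 3s, [PO₄³⁻] = 2s.
Ksp = [Ca²⁺]^3[PO₄³⁻]^2 = (3s)^3 · (2s)^2 = 108s^5
Ksp = 108 × (1.16×10⁻⁷)^5 = 2.27×10⁻³³

Ksp = 2.27×10⁻³³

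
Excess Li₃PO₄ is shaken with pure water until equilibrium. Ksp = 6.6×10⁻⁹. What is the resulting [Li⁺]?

1.2×10⁻² M

Li₃PO₄(s) ⇌ 3 Li⁺(aq) + PO₄³⁻(aq)
Let s be the molar solubility. Then [Li⁺] = 3s and [PO₄³⁻] = s.
Ksp = [Li⁺]^3[PO₄³⁻] = (3s)^3 · s = 27s^4 = 6.6×10⁻⁹
s = 4.0×10⁻³ M
[Li⁺] = 3s = 1.2×10⁻² M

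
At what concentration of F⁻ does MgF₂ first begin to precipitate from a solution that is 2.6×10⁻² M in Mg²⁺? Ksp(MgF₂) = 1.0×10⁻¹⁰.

Precipitation of each salt begins when its ion product equals Ksp.
MgF₂(s) ⇌ Mg²⁺(aq) + 2 F⁻(aq)
Ksp = [Mg²⁺][F⁻]^2 = [F⁻]^2(2.6×10⁻²)
[F⁻]^2 = 1.0×10⁻¹⁰ / (2.6×10⁻²) = 3.8×10⁻⁹
[F⁻] = 6.2×10⁻⁵ M

6.2×10⁻⁵ M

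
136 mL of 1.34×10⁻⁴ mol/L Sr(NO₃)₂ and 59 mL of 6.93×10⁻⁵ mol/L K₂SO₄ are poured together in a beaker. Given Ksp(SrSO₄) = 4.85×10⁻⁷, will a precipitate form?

No

The combined volume is 195 mL.
[Sr²⁺] = (1.34×10⁻⁴)(136)/195 = 9.35×10⁻⁵ mol/L
[SO₄²⁻] = (6.93×10⁻⁵)(59)/195 = 2.10×10⁻⁵ mol/L
Q = [Sr²⁺][SO₄²⁻] = 1.96×10⁻⁹
Q = 1.96×10⁻⁹ < Ksp = 4.85×10⁻⁷, so the solution is unsaturated and no precipitate forms.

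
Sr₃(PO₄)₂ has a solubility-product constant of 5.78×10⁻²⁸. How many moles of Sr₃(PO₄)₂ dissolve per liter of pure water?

1.40×10⁻⁶ M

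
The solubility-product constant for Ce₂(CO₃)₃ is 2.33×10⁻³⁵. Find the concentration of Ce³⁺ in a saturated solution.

9.29×10⁻⁸ M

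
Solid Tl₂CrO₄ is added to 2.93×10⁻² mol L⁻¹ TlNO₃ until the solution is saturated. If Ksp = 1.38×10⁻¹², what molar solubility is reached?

Tl₂CrO₄(s) ⇌ 2 Tl⁺(aq) + CrO₄²⁻(aq)
Tl⁺ is already present at 2.93×10⁻² mol L⁻¹. If s mol/L of Tl₂CrO₄ dissolves, [CrO₄²⁻] = s while [Tl⁺] ≈ 2.93×10⁻² mol L⁻¹.
Ksp = [Tl⁺]^2[CrO₄²⁻] = (2.93×10⁻²)^2s
s = 1.38×10⁻¹² / (2.93×10⁻²)^2 = 1.61×10⁻⁹
s = 1.61×10⁻⁹ mol L⁻¹

1.61×10⁻⁹ M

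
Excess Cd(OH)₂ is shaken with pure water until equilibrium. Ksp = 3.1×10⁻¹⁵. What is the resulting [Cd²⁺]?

9.2×10⁻⁶ M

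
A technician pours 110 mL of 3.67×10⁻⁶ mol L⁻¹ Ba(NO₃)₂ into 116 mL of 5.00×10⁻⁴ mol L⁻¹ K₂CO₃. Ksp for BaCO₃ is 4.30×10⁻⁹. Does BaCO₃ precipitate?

No

After mixing, V = 110 mL + 116 mL = 226 mL.
[Ba²⁺] = (3.67×10⁻⁶)(110)/226 = 1.79×10⁻⁶ mol L⁻¹
[CO₃²⁻] = (5.00×10⁻⁴)(116)/226 = 2.57×10⁻⁴ mol L⁻¹
Q = [Ba²⁺][CO₃²⁻] = 4.58×10⁻¹⁰
Q = 4.58×10⁻¹⁰ < Ksp = 4.30×10⁻⁹, so the solution is unsaturated and no precipitate forms.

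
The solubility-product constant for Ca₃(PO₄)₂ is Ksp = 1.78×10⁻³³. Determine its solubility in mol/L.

1.11×10⁻⁷ M

Ca₃(PO₄)₂(s) ⇌ 3 Ca²⁺(aq) + 2 PO₄³⁻(aq)
Let s be the molar solubility. Then [Ca²⁺] = 3s and [PO₄³⁻] = 2s.
Ksp = [Ca²⁺]^3[PO₄³⁻]^2 = (3s)^3 · (2s)^2 = 108s^5
108s^5 = 1.78×10⁻³³  ⇒  s^5 = 1.65×10⁻³⁵
s = (1.65×10⁻³⁵)^(1/5) = 1.11×10⁻⁷ mol/L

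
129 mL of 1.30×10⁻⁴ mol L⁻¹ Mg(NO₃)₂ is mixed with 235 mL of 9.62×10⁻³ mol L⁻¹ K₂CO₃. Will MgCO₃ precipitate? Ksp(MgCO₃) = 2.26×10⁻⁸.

After mixing, V = 129 mL + 235 mL = 364 mL.
[Mg²⁺] = (1.30×10⁻⁴)(129)/364 = 4.61×10⁻⁵ mol L⁻¹
[CO₃²⁻] = (9.62×10⁻³)(235)/364 = 6.21×10⁻³ mol L⁻¹
Q = [Mg²⁺][CO₃²⁻] = 2.86×10⁻⁷
Since Q (2.86×10⁻⁷) exceeds Ksp (2.26×10⁻⁸), MgCO₃ will precipitate.

Yes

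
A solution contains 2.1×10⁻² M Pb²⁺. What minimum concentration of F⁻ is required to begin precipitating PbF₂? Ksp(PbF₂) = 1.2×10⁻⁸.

A salt starts to precipitate once the ion product Q reaches its Ksp.
PbF₂(s) ⇌ Pb²⁺(aq) + 2 F⁻(aq)
Ksp = [Pb²⁺][F⁻]^2 = [F⁻]^2(2.1×10⁻²)
[F⁻]^2 = 1.2×10⁻⁸ / (2.1×10⁻²) = 5.7×10⁻⁷
[F⁻] = 7.6×10⁻⁴ M

7.6×10⁻⁴ M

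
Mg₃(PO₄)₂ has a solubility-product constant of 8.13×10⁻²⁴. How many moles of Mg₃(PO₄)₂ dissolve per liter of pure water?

9.45×10⁻⁶ M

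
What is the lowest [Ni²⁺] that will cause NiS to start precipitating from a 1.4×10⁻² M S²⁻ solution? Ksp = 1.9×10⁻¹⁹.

1.4×10⁻¹⁷ M

Precipitation begins when Q = Ksp.
NiS(s) ⇌ Ni²⁺(aq) + S²⁻(aq)
Ksp = [Ni²⁺][S²⁻] = [Ni²⁺](1.4×10⁻²)
[Ni²⁺] = 1.9×10⁻¹⁹ / (1.4×10⁻²) = 1.4×10⁻¹⁷
[Ni²⁺] = 1.4×10⁻¹⁷ M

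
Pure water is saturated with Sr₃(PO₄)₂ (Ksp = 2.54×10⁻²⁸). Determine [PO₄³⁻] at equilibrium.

2.37×10⁻⁶ M

Sr₃(PO₄)₂(s) ⇌ 3 Sr²⁺(aq) + 2 PO₄³⁻(aq)
For each mole of Sr₃(PO₄)₂ that dissolves per liter, [Sr²⁺] = 3s and [PO₄³⁻] = 2s; let s denote this solubility.
Ksp = [Sr²⁺]^3[PO₄³⁻]^2 = (3s)^3 · (2s)^2 = 108s^5 = 2.54×10⁻²⁸
s = 1.19×10⁻⁶ mol/L
[PO₄³⁻] = 2s = 2.37×10⁻⁶ mol/L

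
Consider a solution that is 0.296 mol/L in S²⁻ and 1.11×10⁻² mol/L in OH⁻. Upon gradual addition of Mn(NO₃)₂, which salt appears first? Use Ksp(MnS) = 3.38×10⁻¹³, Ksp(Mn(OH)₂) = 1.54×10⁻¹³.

MnS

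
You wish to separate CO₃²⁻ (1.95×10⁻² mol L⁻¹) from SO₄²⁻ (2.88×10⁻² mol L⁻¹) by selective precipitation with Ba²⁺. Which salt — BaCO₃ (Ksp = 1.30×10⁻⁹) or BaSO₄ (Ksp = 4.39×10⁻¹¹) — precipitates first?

BaSO₄

Precipitation of each salt begins when its ion product equals Ksp.
For BaCO₃: [Ba²⁺] = (Ksp/[CO₃²⁻]) = 6.67×10⁻⁸ mol L⁻¹
For BaSO₄: [Ba²⁺] = (Ksp/[SO₄²⁻]) = 1.52×10⁻⁹ mol L⁻¹
The smaller threshold [Ba²⁺] is reached first, so BaSO₄ precipitates first.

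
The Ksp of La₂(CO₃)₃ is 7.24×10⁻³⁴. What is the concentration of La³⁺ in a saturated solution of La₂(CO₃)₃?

1.85×10⁻⁷ M

La₂(CO₃)₃(s) ⇌ 2 La³⁺(aq) + 3 CO₃²⁻(aq)
Let s be the molar solubility. Then [La³⁺] = 2s and [CO₃²⁻] = 3s.
Ksp = [La³⁺]^2[CO₃²⁻]^3 = (2s)^2 · (3s)^3 = 108s^5 = 7.24×10⁻³⁴
s = 9.23×10⁻⁸ M
[La³⁺] = 2s = 1.85×10⁻⁷ M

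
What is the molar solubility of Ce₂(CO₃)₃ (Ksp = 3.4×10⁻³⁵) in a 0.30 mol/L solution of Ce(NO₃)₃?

Ce₂(CO₃)₃(s) ⇌ 2 Ce³⁺(aq) + 3 CO₃²⁻(aq)
Let s be the solubility of Ce₂(CO₃)₃ here. The common ion gives [Ce³⁺] ≈ 0.30 mol/L, and [CO₃²⁻] = 3s.
Ksp = [Ce³⁺]^2[CO₃²⁻]^3 = (0.30)^2(3s)^3
(3s)^3 = 3.4×10⁻³⁵ / (0.30)^2 = 3.8×10⁻³⁴
s = 2.4×10⁻¹² mol/L

2.4×10⁻¹² M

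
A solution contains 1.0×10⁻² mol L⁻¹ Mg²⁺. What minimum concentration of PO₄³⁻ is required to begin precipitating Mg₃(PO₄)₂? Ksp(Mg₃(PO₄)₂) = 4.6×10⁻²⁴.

Each salt precipitates once Q = Ksp for that salt.
Mg₃(PO₄)₂(s) ⇌ 3 Mg²⁺(aq) + 2 PO₄³⁻(aq)
Ksp = [Mg²⁺]^3[PO₄³⁻]^2 = [PO₄³⁻]^2(1.0×10⁻²)^3
[PO₄³⁻]^2 = 4.6×10⁻²⁴ / (1.0×10⁻²)^3 = 4.6×10⁻¹⁸
[PO₄³⁻] = 2.1×10⁻⁹ mol L⁻¹

2.1×10⁻⁹ M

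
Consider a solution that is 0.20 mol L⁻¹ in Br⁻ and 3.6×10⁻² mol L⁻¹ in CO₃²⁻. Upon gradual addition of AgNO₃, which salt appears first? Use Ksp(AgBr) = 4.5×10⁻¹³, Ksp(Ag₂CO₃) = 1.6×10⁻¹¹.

AgBr

A salt starts to precipitate once the ion product Q reaches its Ksp.
For AgBr: [Ag⁺] = (Ksp/[Br⁻]) = 2.3×10⁻¹² mol L⁻¹
For Ag₂CO₃: [Ag⁺] = (Ksp/[CO₃²⁻])^(1/2) = 2.1×10⁻⁵ mol L⁻¹
The smaller threshold [Ag⁺] is reached first, so AgBr precipitates first.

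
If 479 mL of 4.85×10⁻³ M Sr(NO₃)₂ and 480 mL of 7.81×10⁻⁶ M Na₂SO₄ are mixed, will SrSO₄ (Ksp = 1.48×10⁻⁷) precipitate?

The combined volume is 959 mL.
[Sr²⁺] = (4.85×10⁻³)(479)/959 = 2.42×10⁻³ M
[SO₄²⁻] = (7.81×10⁻⁶)(480)/959 = 3.91×10⁻⁶ M
Q = [Sr²⁺][SO₄²⁻] = 9.47×10⁻⁹
Q = 9.47×10⁻⁹ < Ksp = 1.48×10⁻⁷, so the solution is unsaturated and no precipitate forms.

No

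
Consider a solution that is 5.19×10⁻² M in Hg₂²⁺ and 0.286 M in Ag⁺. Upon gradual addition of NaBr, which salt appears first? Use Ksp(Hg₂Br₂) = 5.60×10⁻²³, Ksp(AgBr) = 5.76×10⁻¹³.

Each salt precipitates once Q = Ksp for that salt.
For Hg₂Br₂: [Br⁻] = (Ksp/[Hg₂²⁺])^(1/2) = 3.28×10⁻¹¹ M
For AgBr: [Br⁻] = (Ksp/[Ag⁺]) = 2.01×10⁻¹² M
The smaller threshold [Br⁻] is reached first, so AgBr precipitates first.

AgBr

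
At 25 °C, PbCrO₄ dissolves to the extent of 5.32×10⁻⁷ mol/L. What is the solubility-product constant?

Ksp = 2.83×10⁻¹³

PbCrO₄(s) ⇌ Pb²⁺(aq) + CrO₄²⁻(aq)
For each mole of PbCrO₄ that dissolves per liter, [Pb²⁺] = s and [CrO₄²⁻] = s; let s denote this solubility.
Ksp = [Pb²⁺][CrO₄²⁻] = s · s = s^2
Ksp = (5.32×10⁻⁷)^2 = 2.83×10⁻¹³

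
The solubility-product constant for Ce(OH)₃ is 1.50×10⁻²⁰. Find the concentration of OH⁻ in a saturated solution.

Ce(OH)₃(s) ⇌ Ce³⁺(aq) + 3 OH⁻(aq)
Let s be the molar solubility. Then [Ce³⁺] = s and [OH⁻] = 3s.
Ksp = [Ce³⁺][OH⁻]^3 = s · (3s)^3 = 27s^4 = 1.50×10⁻²⁰
s = 4.85×10⁻⁶ mol/L
[OH⁻] = 3s = 1.46×10⁻⁵ mol/L

1.46×10⁻⁵ M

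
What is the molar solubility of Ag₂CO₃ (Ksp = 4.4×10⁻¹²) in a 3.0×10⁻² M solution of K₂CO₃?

Ag₂CO₃(s) ⇌ 2 Ag⁺(aq) + CO₃²⁻(aq)
Let s be the solubility of Ag₂CO₃ here. The common ion gives [CO₃²⁻] ≈ 3.0×10⁻² M, and [Ag⁺] = 2s.
Ksp = [Ag⁺]^2[CO₃²⁻] = (2s)^2(3.0×10⁻²)
(2s)^2 = 4.4×10⁻¹² / (3.0×10⁻²) = 1.5×10⁻¹⁰
s = 6.1×10⁻⁶ M

6.1×10⁻⁶ M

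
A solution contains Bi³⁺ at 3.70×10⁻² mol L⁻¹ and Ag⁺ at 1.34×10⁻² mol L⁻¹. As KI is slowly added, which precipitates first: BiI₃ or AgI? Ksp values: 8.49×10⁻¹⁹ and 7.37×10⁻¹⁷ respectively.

A salt starts to precipitate once the ion product Q reaches its Ksp.
For BiI₃: [I⁻] = (Ksp/[Bi³⁺])^(1/3) = 2.84×10⁻⁶ mol L⁻¹
For AgI: [I⁻] = (Ksp/[Ag⁺]) = 5.50×10⁻¹⁵ mol L⁻¹
Since AgI needs less I⁻ to reach saturation, it precipitates first.

AgI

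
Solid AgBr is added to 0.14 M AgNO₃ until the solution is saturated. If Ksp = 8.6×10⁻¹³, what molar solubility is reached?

6.1×10⁻¹² M

AgBr(s) ⇌ Ag⁺(aq) + Br⁻(aq)
Ag⁺ is already present at 0.14 M. If s mol/L of AgBr dissolves, [Br⁻] = s while [Ag⁺] ≈ 0.14 M.
Ksp = [Ag⁺][Br⁻] = (0.14)s
s = 8.6×10⁻¹³ / (0.14) = 6.1×10⁻¹²
s = 6.1×10⁻¹² M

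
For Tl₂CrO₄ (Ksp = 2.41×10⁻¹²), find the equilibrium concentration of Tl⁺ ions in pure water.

Tl₂CrO₄(s) ⇌ 2 Tl⁺(aq) + CrO₄²⁻(aq)
Let s be the molar solubility. Then [Tl⁺] = 2s and [CrO₄²⁻] = s.
Ksp = [Tl⁺]^2[CrO₄²⁻] = (2s)^2 · s = 4s^3 = 2.41×10⁻¹²
s = 8.45×10⁻⁵ M
[Tl⁺] = 2s = 1.69×10⁻⁴ M

1.69×10⁻⁴ M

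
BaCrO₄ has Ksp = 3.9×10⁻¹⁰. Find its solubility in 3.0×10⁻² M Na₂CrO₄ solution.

BaCrO₄(s) ⇌ Ba²⁺(aq) + CrO₄²⁻(aq)
Let s be the solubility of BaCrO₄ here. The common ion gives [CrO₄²⁻] ≈ 3.0×10⁻² M, and [Ba²⁺] = s.
Ksp = [Ba²⁺][CrO₄²⁻] = s(3.0×10⁻²)
s = 3.9×10⁻¹⁰ / (3.0×10⁻²) = 1.3×10⁻⁸
s = 1.3×10⁻⁸ M

1.3×10⁻⁸ M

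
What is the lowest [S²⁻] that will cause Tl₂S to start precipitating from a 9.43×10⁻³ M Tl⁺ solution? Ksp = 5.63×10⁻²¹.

A salt starts to precipitate once the ion product Q reaches its Ksp.
Tl₂S(s) ⇌ 2 Tl⁺(aq) + S²⁻(aq)
Ksp = [Tl⁺]^2[S²⁻] = [S²⁻](9.43×10⁻³)^2
[S²⁻] = 5.63×10⁻²¹ / (9.43×10⁻³)^2 = 6.33×10⁻¹⁷
[S²⁻] = 6.33×10⁻¹⁷ M

6.33×10⁻¹⁷ M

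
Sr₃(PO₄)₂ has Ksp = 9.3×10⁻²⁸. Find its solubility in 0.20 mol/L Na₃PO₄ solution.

Sr₃(PO₄)₂(s) ⇌ 3 Sr²⁺(aq) + 2 PO₄³⁻(aq)
PO₄³⁻ is already present at 0.20 mol/L. If s mol/L of Sr₃(PO₄)₂ dissolves, [Sr²⁺] = 3s while [PO₄³⁻] ≈ 0.20 mol/L.
Ksp = [Sr²⁺]^3[PO₄³⁻]^2 = (3s)^3(0.20)^2
(3s)^3 = 9.3×10⁻²⁸ / (0.20)^2 = 2.3×10⁻²⁶
s = 9.5×10⁻¹⁰ mol/L

9.5×10⁻¹⁰ M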